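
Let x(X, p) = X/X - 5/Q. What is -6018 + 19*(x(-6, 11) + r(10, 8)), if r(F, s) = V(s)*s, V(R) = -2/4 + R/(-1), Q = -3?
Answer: -21778/3 ≈ -7259.3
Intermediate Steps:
V(R) = -½ - R (V(R) = -2*¼ + R*(-1) = -½ - R)
x(X, p) = 8/3 (x(X, p) = X/X - 5/(-3) = 1 - 5*(-⅓) = 1 + 5/3 = 8/3)
r(F, s) = s*(-½ - s) (r(F, s) = (-½ - s)*s = s*(-½ - s))
-6018 + 19*(x(-6, 11) + r(10, 8)) = -6018 + 19*(8/3 - 1*8*(½ + 8)) = -6018 + 19*(8/3 - 1*8*17/2) = -6018 + 19*(8/3 - 68) = -6018 + 19*(-196/3) = -6018 - 3724/3 = -21778/3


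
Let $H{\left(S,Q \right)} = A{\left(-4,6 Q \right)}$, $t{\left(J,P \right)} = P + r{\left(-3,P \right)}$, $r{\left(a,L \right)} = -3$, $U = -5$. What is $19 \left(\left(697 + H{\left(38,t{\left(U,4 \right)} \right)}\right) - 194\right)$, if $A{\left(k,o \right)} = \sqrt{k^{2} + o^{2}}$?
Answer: $9557 + 38 \sqrt{13} \approx 9694.0$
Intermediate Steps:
$t{\left(J,P \right)} = -3 + P$ ($t{\left(J,P \right)} = P - 3 = -3 + P$)
$H{\left(S,Q \right)} = \sqrt{16 + 36 Q^{2}}$ ($H{\left(S,Q \right)} = \sqrt{\left(-4\right)^{2} + \left(6 Q\right)^{2}} = \sqrt{16 + 36 Q^{2}}$)
$19 \left(\left(697 + H{\left(38,t{\left(U,4 \right)} \right)}\right) - 194\right) = 19 \left(\left(697 + 2 \sqrt{4 + 9 \left(-3 + 4\right)^{2}}\right) - 194\right) = 19 \left(\left(697 + 2 \sqrt{4 + 9 \cdot 1^{2}}\right) - 194\right) = 19 \left(\left(697 + 2 \sqrt{4 + 9 \cdot 1}\right) - 194\right) = 19 \left(\left(697 + 2 \sqrt{4 + 9}\right) - 194\right) = 19 \left(\left(697 + 2 \sqrt{13}\right) - 194\right) = 19 \left(503 + 2 \sqrt{13}\right) = 9557 + 38 \sqrt{13}$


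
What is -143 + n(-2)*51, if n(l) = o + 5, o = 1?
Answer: 163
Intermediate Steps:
n(l) = 6 (n(l) = 1 + 5 = 6)
-143 + n(-2)*51 = -143 + 6*51 = -143 + 306 = 163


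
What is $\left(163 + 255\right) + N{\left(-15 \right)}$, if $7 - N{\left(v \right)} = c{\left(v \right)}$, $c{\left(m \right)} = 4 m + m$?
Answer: $500$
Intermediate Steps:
$c{\left(m \right)} = 5 m$
$N{\left(v \right)} = 7 - 5 v$
$\left(163 + 255\right) + N{\left(-15 \right)} = \left(163 + 255\right) + \left(7 - -75\right) = 418 + \left(7 + 75\right) = 418 + 82 = 500$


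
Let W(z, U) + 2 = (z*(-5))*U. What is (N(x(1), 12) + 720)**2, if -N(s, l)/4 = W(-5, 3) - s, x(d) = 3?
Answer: 193600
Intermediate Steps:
W(z, U) = -2 - 5*U*z (W(z, U) = -2 + (z*(-5))*U = -2 + (-5*z)*U = -2 - 5*U*z)
N(s, l) = -292 + 4*s (N(s, l) = -4*((-2 - 5*3*(-5)) - s) = -4*((-2 + 75) - s) = -4*(73 - s) = -292 + 4*s)
(N(x(1), 12) + 720)**2 = ((-292 + 4*3) + 720)**2 = ((-292 + 12) + 720)**2 = (-280 + 720)**2 = 440**2 = 193600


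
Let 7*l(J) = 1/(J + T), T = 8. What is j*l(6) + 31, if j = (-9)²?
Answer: 3119/98 ≈ 31.827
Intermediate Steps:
j = 81
l(J) = 1/(7*(8 + J)) (l(J) = 1/(7*(J + 8)) = 1/(7*(8 + J)))
j*l(6) + 31 = 81*(1/(7*(8 + 6))) + 31 = 81*((⅐)/14) + 31 = 81*((⅐)*(1/14)) + 31 = 81*(1/98) + 31 = 81/98 + 31 = 3119/98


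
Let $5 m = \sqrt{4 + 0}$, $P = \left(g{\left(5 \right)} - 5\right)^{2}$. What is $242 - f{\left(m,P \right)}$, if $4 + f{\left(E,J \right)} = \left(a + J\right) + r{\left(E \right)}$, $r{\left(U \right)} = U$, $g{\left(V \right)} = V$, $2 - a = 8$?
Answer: $\frac{1258}{5} \approx 251.6$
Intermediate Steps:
$a = -6$ ($a = 2 - 8 = -6$)
$P = 0$ ($P = \left(5 - 5\right)^{2} = 0^{2} = 0$)
$m = \frac{2}{5}$ ($m = \frac{\sqrt{4 + 0}}{5} = \frac{\sqrt{4}}{5} = \frac{1}{5} \cdot 2 = \frac{2}{5} \approx 0.4$)
$f{\left(E,J \right)} = -10 + E + J$ ($f{\left(E,J \right)} = -4 + \left(\left(-6 + J\right) + E\right) = -4 + \left(-6 + E + J\right) = -10 + E + J$)
$242 - f{\left(m,P \right)} = 242 - \left(-10 + \frac{2}{5} + 0\right) = 242 - - \frac{48}{5} = 242 + \frac{48}{5} = \frac{1258}{5}$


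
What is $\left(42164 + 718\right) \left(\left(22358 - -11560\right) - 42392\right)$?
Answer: $-363382068$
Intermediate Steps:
$\left(42164 + 718\right) \left(\left(22358 - -11560\right) - 42392\right) = 42882 \left(\left(22358 + 11560\right) - 42392\right) = 42882 \left(33918 - 42392\right) = 42882 \left(-8474\right) = -363382068$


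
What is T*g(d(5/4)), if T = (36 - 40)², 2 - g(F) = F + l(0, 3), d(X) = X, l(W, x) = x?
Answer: -36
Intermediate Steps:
g(F) = -1 - F (g(F) = 2 - (F + 3) = 2 - (3 + F) = 2 + (-3 - F) = -1 - F)
T = 16 (T = (-4)² = 16)
T*g(d(5/4)) = 16*(-1 - 5/4) = 16*(-9/4) = -36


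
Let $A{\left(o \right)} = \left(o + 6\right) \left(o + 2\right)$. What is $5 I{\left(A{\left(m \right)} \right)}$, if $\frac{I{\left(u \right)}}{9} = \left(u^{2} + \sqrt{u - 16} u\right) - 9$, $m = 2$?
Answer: $51435$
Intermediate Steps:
$A{\left(o \right)} = \left(2 + o\right) \left(6 + o\right)$ ($A{\left(o \right)} = \left(6 + o\right) \left(2 + o\right) = \left(2 + o\right) \left(6 + o\right)$)
$I{\left(u \right)} = -81 + 9 u^{2} + 9 u \sqrt{-16 + u}$ ($I{\left(u \right)} = 9 \left(\left(u^{2} + \sqrt{u - 16} u\right) - 9\right) = 9 \left(\left(u^{2} + \sqrt{-16 + u} u\right) - 9\right) = 9 \left(\left(u^{2} + u \sqrt{-16 + u}\right) - 9\right) = 9 \left(-9 + u^{2} + u \sqrt{-16 + u}\right) = -81 + 9 u^{2} + 9 u \sqrt{-16 + u}$)
$5 I{\left(A{\left(m \right)} \right)} = 5 \left(-81 + 9 \left(12 + 2^{2} + 8 \cdot 2\right)^{2} + 9 \left(12 + 2^{2} + 8 \cdot 2\right) \sqrt{-16 + \left(12 + 2^{2} + 8 \cdot 2\right)}\right) = 5 \left(-81 + 9 \left(12 + 4 + 16\right)^{2} + 9 \left(12 + 4 + 16\right) \sqrt{-16 + \left(12 + 4 + 16\right)}\right) = 5 \left(-81 + 9 \cdot 32^{2} + 9 \cdot 32 \sqrt{-16 + 32}\right) = 5 \left(-81 + 9 \cdot 1024 + 9 \cdot 32 \sqrt{16}\right) = 5 \left(-81 + 9216 + 9 \cdot 32 \cdot 4\right) = 5 \left(-81 + 9216 + 1152\right) = 5 \cdot 10287 = 51435$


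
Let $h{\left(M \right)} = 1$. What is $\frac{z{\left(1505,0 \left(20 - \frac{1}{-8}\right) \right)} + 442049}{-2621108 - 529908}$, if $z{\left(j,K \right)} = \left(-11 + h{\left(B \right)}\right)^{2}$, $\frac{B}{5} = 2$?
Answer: $- \frac{442149}{3151016} \approx -0.14032$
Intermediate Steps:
$B = 10$ ($B = 5 \cdot 2 = 10$)
$z{\left(j,K \right)} = 100$ ($z{\left(j,K \right)} = \left(-11 + 1\right)^{2} = \left(-10\right)^{2} = 100$)
$\frac{z{\left(1505,0 \left(20 - \frac{1}{-8}\right) \right)} + 442049}{-2621108 - 529908} = \frac{100 + 442049}{-2621108 - 529908} = \frac{442149}{-3151016} = 442149 \left(- \frac{1}{3151016}\right) = - \frac{442149}{3151016}$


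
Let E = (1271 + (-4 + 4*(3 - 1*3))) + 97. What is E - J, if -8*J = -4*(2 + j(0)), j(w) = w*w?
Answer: 1363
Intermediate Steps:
j(w) = w²
J = 1 (J = -(-1)*(2 + 0²)/2 = -(-1)*(2 + 0)/2 = -(-1)*2/2 = -⅛*(-8) = 1)
E = 1364 (E = (1271 + (-4 + 4*(3 - 3))) + 97 = (1271 + (-4 + 4*0)) + 97 = (1271 + (-4 + 0)) + 97 = (1271 - 4) + 97 = 1267 + 97 = 1364)
E - J = 1364 - 1*1 = 1364 - 1 = 1363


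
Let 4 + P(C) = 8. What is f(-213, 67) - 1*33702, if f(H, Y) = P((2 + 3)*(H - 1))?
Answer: -33698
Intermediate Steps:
P(C) = 4 (P(C) = -4 + 8 = 4)
f(H, Y) = 4
f(-213, 67) - 1*33702 = 4 - 1*33702 = 4 - 33702 = -33698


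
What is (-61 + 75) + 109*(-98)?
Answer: -10668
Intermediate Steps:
(-61 + 75) + 109*(-98) = 14 - 10682 = -10668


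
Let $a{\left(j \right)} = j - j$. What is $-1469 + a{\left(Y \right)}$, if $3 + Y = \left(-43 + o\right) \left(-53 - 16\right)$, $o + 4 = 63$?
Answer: $-1469$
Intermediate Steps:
$o = 59$ ($o = -4 + 63 = 59$)
$Y = -1107$ ($Y = -3 + \left(-43 + 59\right) \left(-53 - 16\right) = -3 + 16 \left(-69\right) = -3 - 1104 = -1107$)
$a{\left(j \right)} = 0$
$-1469 + a{\left(Y \right)} = -1469 + 0 = -1469$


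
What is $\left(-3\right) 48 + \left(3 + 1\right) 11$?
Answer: $-100$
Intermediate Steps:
$\left(-3\right) 48 + \left(3 + 1\right) 11 = -144 + 4 \cdot 11 = -144 + 44 = -100$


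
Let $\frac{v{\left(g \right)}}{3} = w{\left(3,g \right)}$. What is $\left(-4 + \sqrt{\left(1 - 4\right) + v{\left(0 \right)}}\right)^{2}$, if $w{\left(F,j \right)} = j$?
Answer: $\left(4 - i \sqrt{3}\right)^{2} \approx 13.0 - 13.856 i$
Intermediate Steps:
$v{\left(g \right)} = 3 g$
$\left(-4 + \sqrt{\left(1 - 4\right) + v{\left(0 \right)}}\right)^{2} = \left(-4 + \sqrt{\left(1 - 4\right) + 3 \cdot 0}\right)^{2} = \left(-4 + \sqrt{\left(1 - 4\right) + 0}\right)^{2} = \left(-4 + \sqrt{-3 + 0}\right)^{2} = \left(-4 + \sqrt{-3}\right)^{2} = \left(-4 + i \sqrt{3}\right)^{2}$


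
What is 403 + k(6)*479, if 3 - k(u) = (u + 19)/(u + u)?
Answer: 10105/12 ≈ 842.08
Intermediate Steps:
k(u) = 3 - (19 + u)/(2*u) (k(u) = 3 - (u + 19)/(u + u) = 3 - (19 + u)/(2*u))
403 + k(6)*479 = 403 + ((1/2)*(-19 + 5*6)/6)*479 = 403 + ((1/2)*(1/6)*(-19 + 30))*479 = 403 + ((1/2)*(1/6)*11)*479 = 403 + (11/12)*479 = 403 + 5269/12 = 10105/12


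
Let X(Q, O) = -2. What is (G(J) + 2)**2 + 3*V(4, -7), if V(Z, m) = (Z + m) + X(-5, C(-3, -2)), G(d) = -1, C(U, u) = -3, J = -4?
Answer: -14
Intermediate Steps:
V(Z, m) = -2 + Z + m (V(Z, m) = (Z + m) - 2 = -2 + Z + m)
(G(J) + 2)**2 + 3*V(4, -7) = (-1 + 2)**2 + 3*(-2 + 4 - 7) = 1**2 + 3*(-5) = 1 - 15 = -14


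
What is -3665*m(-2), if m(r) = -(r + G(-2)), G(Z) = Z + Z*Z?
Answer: 0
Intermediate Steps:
G(Z) = Z + Z**2
m(r) = -2 - r (m(r) = -(r - 2*(1 - 2)) = -(r - 2*(-1)) = -(r + 2) = -(2 + r) = -2 - r)
-3665*m(-2) = -3665*(-2 - 1*(-2)) = -3665*(-2 + 2) = -3665*0 = 0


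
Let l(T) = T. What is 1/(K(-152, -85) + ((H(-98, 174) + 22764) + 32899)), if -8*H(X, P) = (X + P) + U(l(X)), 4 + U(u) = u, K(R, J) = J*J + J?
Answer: 4/251225 ≈ 1.5922e-5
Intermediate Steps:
K(R, J) = J + J**2 (K(R, J) = J**2 + J = J + J**2)
U(u) = -4 + u
H(X, P) = 1/2 - X/4 - P/8 (H(X, P) = -((X + P) + (-4 + X))/8 = -((P + X) + (-4 + X))/8 = -(-4 + P + 2*X)/8 = 1/2 - X/4 - P/8)
1/(K(-152, -85) + ((H(-98, 174) + 22764) + 32899)) = 1/(-85*(1 - 85) + (((1/2 - 1/4*(-98) - 1/8*174) + 22764) + 32899)) = 1/(-85*(-84) + (((1/2 + 49/2 - 87/4) + 22764) + 32899)) = 1/(7140 + ((13/4 + 22764) + 32899)) = 1/(7140 + (91069/4 + 32899)) = 1/(7140 + 222665/4) = 1/(251225/4) = 4/251225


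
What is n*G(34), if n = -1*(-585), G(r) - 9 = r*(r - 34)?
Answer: 5265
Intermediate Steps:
G(r) = 9 + r*(-34 + r) (G(r) = 9 + r*(r - 34) = 9 + r*(-34 + r))
n = 585
n*G(34) = 585*(9 + 34**2 - 34*34) = 585*(9 + 1156 - 1156) = 585*9 = 5265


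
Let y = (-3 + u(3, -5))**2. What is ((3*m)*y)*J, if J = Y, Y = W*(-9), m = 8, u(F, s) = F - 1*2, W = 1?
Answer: -864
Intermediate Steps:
u(F, s) = -2 + F (u(F, s) = F - 2 = -2 + F)
y = 4 (y = (-3 + (-2 + 3))**2 = (-3 + 1)**2 = (-2)**2 = 4)
Y = -9 (Y = 1*(-9) = -9)
J = -9
((3*m)*y)*J = ((3*8)*4)*(-9) = (24*4)*(-9) = 96*(-9) = -864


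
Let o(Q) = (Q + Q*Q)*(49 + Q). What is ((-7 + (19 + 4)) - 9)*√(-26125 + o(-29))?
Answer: 7*I*√9885 ≈ 695.96*I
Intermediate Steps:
o(Q) = (49 + Q)*(Q + Q²) (o(Q) = (Q + Q²)*(49 + Q) = (49 + Q)*(Q + Q²))
((-7 + (19 + 4)) - 9)*√(-26125 + o(-29)) = ((-7 + (19 + 4)) - 9)*√(-26125 - 29*(49 + (-29)² + 50*(-29))) = ((-7 + 23) - 9)*√(-26125 - 29*(49 + 841 - 1450)) = (16 - 9)*√(-26125 - 29*(-560)) = 7*√(-26125 + 16240) = 7*√(-9885) = 7*(I*√9885) = 7*I*√9885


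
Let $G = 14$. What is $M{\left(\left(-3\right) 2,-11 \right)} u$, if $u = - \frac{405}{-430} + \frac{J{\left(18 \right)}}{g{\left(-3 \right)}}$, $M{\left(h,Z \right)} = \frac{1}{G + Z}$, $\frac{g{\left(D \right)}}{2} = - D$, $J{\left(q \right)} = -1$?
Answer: $\frac{100}{387} \approx 0.2584$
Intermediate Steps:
$g{\left(D \right)} = - 2 D$ ($g{\left(D \right)} = 2 \left(- D\right) = - 2 D$)
$M{\left(h,Z \right)} = \frac{1}{14 + Z}$
$u = \frac{100}{129}$ ($u = - \frac{405}{-430} - \frac{1}{\left(-2\right) \left(-3\right)} = \left(-405\right) \left(- \frac{1}{430}\right) - \frac{1}{6} = \frac{81}{86} - \frac{1}{6} = \frac{100}{129} \approx 0.77519$)
$M{\left(\left(-3\right) 2,-11 \right)} u = \frac{1}{14 - 11} \cdot \frac{100}{129} = \frac{1}{3} \cdot \frac{100}{129} = \frac{100}{387}$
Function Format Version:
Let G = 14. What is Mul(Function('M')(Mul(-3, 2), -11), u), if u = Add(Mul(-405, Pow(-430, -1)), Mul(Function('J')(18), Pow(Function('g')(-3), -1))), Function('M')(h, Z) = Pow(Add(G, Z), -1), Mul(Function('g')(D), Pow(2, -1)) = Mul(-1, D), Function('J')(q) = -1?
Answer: Rational(100, 387) ≈ 0.25840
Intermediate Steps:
Function('g')(D) = Mul(-2, D) (Function('g')(D) = Mul(2, Mul(-1, D)) = Mul(-2, D))
Function('M')(h, Z) = Pow(Add(14, Z), -1)
u = Rational(100, 129) (u = Add(Mul(-405, Pow(-430, -1)), Mul(-1, Pow(Mul(-2, -3), -1))) = Add(Mul(-405, Rational(-1, 430)), Mul(-1, Pow(6, -1))) = Add(Rational(81, 86), Mul(-1, Rational(1, 6))) = Add(Rational(81, 86), Rational(-1, 6)) = Rational(100, 129) ≈ 0.77519)
Mul(Function('M')(Mul(-3, 2), -11), u) = Mul(Pow(Add(14, -11), -1), Rational(100, 129)) = Mul(Pow(3, -1), Rational(100, 129)) = Mul(Rational(1, 3), Rational(100, 129)) = Rational(100, 387)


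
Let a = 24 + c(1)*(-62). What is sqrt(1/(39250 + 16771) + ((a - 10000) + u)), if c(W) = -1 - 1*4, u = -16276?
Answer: I*sqrt(81415138968401)/56021 ≈ 161.07*I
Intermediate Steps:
c(W) = -5 (c(W) = -1 - 4 = -5)
a = 334 (a = 24 - 5*(-62) = 24 + 310 = 334)
sqrt(1/(39250 + 16771) + ((a - 10000) + u)) = sqrt(1/(39250 + 16771) + ((334 - 10000) - 16276)) = sqrt(1/56021 + (-9666 - 16276)) = sqrt(1/56021 - 25942) = sqrt(-1453296781/56021) = I*sqrt(81415138968401)/56021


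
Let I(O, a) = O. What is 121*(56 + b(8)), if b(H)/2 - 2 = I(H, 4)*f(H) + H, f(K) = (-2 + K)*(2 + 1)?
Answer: 44044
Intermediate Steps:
f(K) = -6 + 3*K (f(K) = (-2 + K)*3 = -6 + 3*K)
b(H) = 4 + 2*H + 2*H*(-6 + 3*H) (b(H) = 4 + 2*(H*(-6 + 3*H) + H) = 4 + 2*(H + H*(-6 + 3*H)) = 4 + (2*H + 2*H*(-6 + 3*H)) = 4 + 2*H + 2*H*(-6 + 3*H))
121*(56 + b(8)) = 121*(56 + (4 - 10*8 + 6*8**2)) = 121*(56 + (4 - 80 + 6*64)) = 121*(56 + (4 - 80 + 384)) = 121*(56 + 308) = 121*364 = 44044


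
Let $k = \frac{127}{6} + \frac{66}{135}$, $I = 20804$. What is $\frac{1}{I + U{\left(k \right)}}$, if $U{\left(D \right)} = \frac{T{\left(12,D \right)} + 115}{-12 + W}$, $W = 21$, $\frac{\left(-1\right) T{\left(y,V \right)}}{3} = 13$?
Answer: $\frac{9}{187312} \approx 4.8048 \cdot 10^{-5}$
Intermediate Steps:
$T{\left(y,V \right)} = -39$ ($T{\left(y,V \right)} = \left(-3\right) 13 = -39$)
$k = \frac{1949}{90}$ ($k = 127 \cdot \frac{1}{6} + 66 \cdot \frac{1}{135} = \frac{127}{6} + \frac{22}{45} = \frac{1949}{90} \approx 21.656$)
$U{\left(D \right)} = \frac{76}{9}$ ($U{\left(D \right)} = \frac{-39 + 115}{-12 + 21} = \frac{76}{9}$)
$\frac{1}{I + U{\left(k \right)}} = \frac{1}{20804 + \frac{76}{9}} = \frac{1}{\frac{187312}{9}} = \frac{9}{187312}$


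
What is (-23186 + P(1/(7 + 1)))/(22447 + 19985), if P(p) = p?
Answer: -3637/6656 ≈ -0.54642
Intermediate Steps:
(-23186 + P(1/(7 + 1)))/(22447 + 19985) = (-23186 + 1/(7 + 1))/(22447 + 19985) = (-23186 + 1/8)/42432 = (-23186 + ⅛)*(1/42432) = -185487/8*1/42432 = -3637/6656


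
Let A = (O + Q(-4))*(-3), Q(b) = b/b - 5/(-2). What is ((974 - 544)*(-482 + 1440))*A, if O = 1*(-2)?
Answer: -1853730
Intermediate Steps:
O = -2
Q(b) = 7/2 (Q(b) = 1 - 5*(-½) = 1 + 5/2 = 7/2)
A = -9/2 (A = (-2 + 7/2)*(-3) = (3/2)*(-3) = -9/2 ≈ -4.5000)
((974 - 544)*(-482 + 1440))*A = ((974 - 544)*(-482 + 1440))*(-9/2) = (430*958)*(-9/2) = 411940*(-9/2) = -1853730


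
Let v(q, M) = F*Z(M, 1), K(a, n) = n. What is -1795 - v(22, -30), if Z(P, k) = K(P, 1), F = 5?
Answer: -1800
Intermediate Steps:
Z(P, k) = 1
v(q, M) = 5 (v(q, M) = 5*1 = 5)
-1795 - v(22, -30) = -1795 - 1*5 = -1795 - 5 = -1800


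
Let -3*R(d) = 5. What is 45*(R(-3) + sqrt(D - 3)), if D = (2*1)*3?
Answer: -75 + 45*sqrt(3) ≈ 2.9423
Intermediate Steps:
R(d) = -5/3 (R(d) = -1/3*5 = -5/3)
D = 6 (D = 2*3 = 6)
45*(R(-3) + sqrt(D - 3)) = 45*(-5/3 + sqrt(6 - 3)) = 45*(-5/3 + sqrt(3)) = -75 + 45*sqrt(3)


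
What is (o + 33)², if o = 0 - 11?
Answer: 484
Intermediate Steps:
o = -11
(o + 33)² = (-11 + 33)² = 22² = 484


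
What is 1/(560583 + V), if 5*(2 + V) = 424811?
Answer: 5/3227716 ≈ 1.5491e-6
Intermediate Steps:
V = 424801/5 (V = -2 + (1/5)*424811 = -2 + 424811/5 = 424801/5 ≈ 84960.)
1/(560583 + V) = 1/(560583 + 424801/5) = 1/(3227716/5) = 5/3227716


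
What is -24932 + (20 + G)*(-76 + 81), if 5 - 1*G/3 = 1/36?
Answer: -297089/12 ≈ -24757.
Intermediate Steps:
G = 179/12 (G = 15 - 3/36 = 15 - 3*1/36 = 15 - 1/12 = 179/12 ≈ 14.917)
-24932 + (20 + G)*(-76 + 81) = -24932 + (20 + 179/12)*(-76 + 81) = -24932 + (419/12)*5 = -24932 + 2095/12 = -297089/12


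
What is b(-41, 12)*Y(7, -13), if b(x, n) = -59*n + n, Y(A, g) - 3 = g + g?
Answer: 16008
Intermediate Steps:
Y(A, g) = 3 + 2*g (Y(A, g) = 3 + (g + g) = 3 + 2*g)
b(x, n) = -58*n
b(-41, 12)*Y(7, -13) = (-58*12)*(3 + 2*(-13)) = -696*(3 - 26) = -696*(-23) = 16008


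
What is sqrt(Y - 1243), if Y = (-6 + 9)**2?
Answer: I*sqrt(1234) ≈ 35.128*I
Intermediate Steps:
Y = 9 (Y = 3**2 = 9)
sqrt(Y - 1243) = sqrt(9 - 1243) = sqrt(-1234) = I*sqrt(1234)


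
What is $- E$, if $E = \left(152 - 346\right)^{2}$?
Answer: $-37636$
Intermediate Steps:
$E = 37636$ ($E = \left(152 - 346\right)^{2} = \left(-194\right)^{2} = 37636$)
$- E = \left(-1\right) 37636 = -37636$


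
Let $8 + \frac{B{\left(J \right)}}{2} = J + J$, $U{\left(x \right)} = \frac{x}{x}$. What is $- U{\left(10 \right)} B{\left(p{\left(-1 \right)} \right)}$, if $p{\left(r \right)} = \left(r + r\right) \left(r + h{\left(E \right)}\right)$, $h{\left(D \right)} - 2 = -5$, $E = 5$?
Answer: $-16$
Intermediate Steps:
$h{\left(D \right)} = -3$ ($h{\left(D \right)} = 2 - 5 = -3$)
$U{\left(x \right)} = 1$
$p{\left(r \right)} = 2 r \left(-3 + r\right)$ ($p{\left(r \right)} = \left(r + r\right) \left(r - 3\right) = 2 r \left(-3 + r\right)$)
$B{\left(J \right)} = -16 + 4 J$ ($B{\left(J \right)} = -16 + 2 \left(J + J\right) = -16 + 2 \cdot 2 J = -16 + 4 J$)
$- U{\left(10 \right)} B{\left(p{\left(-1 \right)} \right)} = \left(-1\right) 1 \left(-16 + 4 \cdot 2 \left(-1\right) \left(-3 - 1\right)\right) = - (-16 + 4 \cdot 2 \left(-1\right) \left(-4\right)) = - (-16 + 4 \cdot 8) = - (-16 + 32) = \left(-1\right) 16 = -16$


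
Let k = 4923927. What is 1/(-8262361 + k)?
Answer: -1/3338434 ≈ -2.9954e-7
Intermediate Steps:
1/(-8262361 + k) = 1/(-8262361 + 4923927) = 1/(-3338434) = -1/3338434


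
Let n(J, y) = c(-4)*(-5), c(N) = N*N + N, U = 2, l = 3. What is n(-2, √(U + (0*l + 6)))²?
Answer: 3600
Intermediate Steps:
c(N) = N + N² (c(N) = N² + N = N + N²)
n(J, y) = -60 (n(J, y) = -4*(1 - 4)*(-5) = -4*(-3)*(-5) = 12*(-5) = -60)
n(-2, √(U + (0*l + 6)))² = (-60)² = 3600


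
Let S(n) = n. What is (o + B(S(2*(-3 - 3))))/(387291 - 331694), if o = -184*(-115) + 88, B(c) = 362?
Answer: 21610/55597 ≈ 0.38869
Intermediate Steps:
o = 21248 (o = 21160 + 88 = 21248)
(o + B(S(2*(-3 - 3))))/(387291 - 331694) = (21248 + 362)/(387291 - 331694) = 21610/55597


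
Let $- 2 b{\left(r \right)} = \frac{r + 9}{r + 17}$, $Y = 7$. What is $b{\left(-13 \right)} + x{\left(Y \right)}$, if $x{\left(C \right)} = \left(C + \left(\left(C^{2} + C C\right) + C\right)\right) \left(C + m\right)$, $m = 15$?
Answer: $\frac{4929}{2} \approx 2464.5$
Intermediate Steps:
$b{\left(r \right)} = - \frac{9 + r}{2 \left(17 + r\right)}$ ($b{\left(r \right)} = - \frac{\left(r + 9\right) \frac{1}{r + 17}}{2} = - \frac{\left(9 + r\right) \frac{1}{17 + r}}{2} = - \frac{\frac{1}{17 + r} \left(9 + r\right)}{2} = - \frac{9 + r}{2 \left(17 + r\right)}$)
$x{\left(C \right)} = \left(15 + C\right) \left(2 C + 2 C^{2}\right)$ ($x{\left(C \right)} = \left(C + \left(\left(C^{2} + C C\right) + C\right)\right) \left(C + 15\right) = \left(C + \left(\left(C^{2} + C^{2}\right) + C\right)\right) \left(15 + C\right) = \left(C + \left(2 C^{2} + C\right)\right) \left(15 + C\right) = \left(C + \left(C + 2 C^{2}\right)\right) \left(15 + C\right) = \left(2 C + 2 C^{2}\right) \left(15 + C\right) = \left(15 + C\right) \left(2 C + 2 C^{2}\right)$)
$b{\left(-13 \right)} + x{\left(Y \right)} = \frac{-9 - -13}{2 \left(17 - 13\right)} + 2 \cdot 7 \left(15 + 7^{2} + 16 \cdot 7\right) = \frac{-9 + 13}{2 \cdot 4} + 2 \cdot 7 \left(15 + 49 + 112\right) = \frac{1}{2} \cdot \frac{1}{4} \cdot 4 + 2 \cdot 7 \cdot 176 = \frac{1}{2} + 2464 = \frac{4929}{2}$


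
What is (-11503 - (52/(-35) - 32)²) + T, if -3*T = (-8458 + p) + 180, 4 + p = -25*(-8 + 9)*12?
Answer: -35881327/3675 ≈ -9763.6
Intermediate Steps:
p = -304 (p = -4 - 25*(-8 + 9)*12 = -4 - 25*1*12 = -4 - 25*12 = -4 - 300 = -304)
T = 8582/3 (T = -((-8458 - 304) + 180)/3 = -(-8762 + 180)/3 = -⅓*(-8582) = 8582/3 ≈ 2860.7)
(-11503 - (52/(-35) - 32)²) + T = (-11503 - (52/(-35) - 32)²) + 8582/3 = (-11503 - (52*(-1/35) - 32)²) + 8582/3 = (-11503 - (-52/35 - 32)²) + 8582/3 = (-11503 - (-1172/35)²) + 8582/3 = (-11503 - 1*1373584/1225) + 8582/3 = (-11503 - 1373584/1225) + 8582/3 = -15464759/1225 + 8582/3 = -35881327/3675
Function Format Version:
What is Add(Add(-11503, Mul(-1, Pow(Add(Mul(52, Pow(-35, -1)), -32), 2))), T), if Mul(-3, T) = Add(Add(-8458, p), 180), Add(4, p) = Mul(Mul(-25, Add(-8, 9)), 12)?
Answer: Rational(-35881327, 3675) ≈ -9763.6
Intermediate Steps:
p = -304 (p = Add(-4, Mul(Mul(-25, Add(-8, 9)), 12)) = Add(-4, Mul(Mul(-25, 1), 12)) = Add(-4, Mul(-25, 12)) = Add(-4, -300) = -304)
T = Rational(8582, 3) (T = Mul(Rational(-1, 3), Add(Add(-8458, -304), 180)) = Mul(Rational(-1, 3), Add(-8762, 180)) = Mul(Rational(-1, 3), -8582) = Rational(8582, 3) ≈ 2860.7)
Add(Add(-11503, Mul(-1, Pow(Add(Mul(52, Pow(-35, -1)), -32), 2))), T) = Add(Add(-11503, Mul(-1, Pow(Add(Mul(52, Pow(-35, -1)), -32), 2))), Rational(8582, 3)) = Add(Add(-11503, Mul(-1, Pow(Add(Mul(52, Rational(-1, 35)), -32), 2))), Rational(8582, 3)) = Add(Add(-11503, Mul(-1, Pow(Add(Rational(-52, 35), -32), 2))), Rational(8582, 3)) = Add(Add(-11503, Mul(-1, Pow(Rational(-1172, 35), 2))), Rational(8582, 3)) = Add(Add(-11503, Mul(-1, Rational(1373584, 1225))), Rational(8582, 3)) = Add(Add(-11503, Rational(-1373584, 1225)), Rational(8582, 3)) = Add(Rational(-15464759, 1225), Rational(8582, 3)) = Rational(-35881327, 3675)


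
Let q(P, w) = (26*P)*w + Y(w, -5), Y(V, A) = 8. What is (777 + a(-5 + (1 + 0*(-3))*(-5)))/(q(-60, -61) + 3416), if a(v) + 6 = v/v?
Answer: 193/24646 ≈ 0.0078309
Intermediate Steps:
q(P, w) = 8 + 26*P*w (q(P, w) = (26*P)*w + 8 = 26*P*w + 8 = 8 + 26*P*w)
a(v) = -5 (a(v) = -6 + v/v = -6 + 1 = -5)
(777 + a(-5 + (1 + 0*(-3))*(-5)))/(q(-60, -61) + 3416) = (777 - 5)/((8 + 26*(-60)*(-61)) + 3416) = 772/((8 + 95160) + 3416) = 772/(95168 + 3416) = 772/98584 = 772*(1/98584) = 193/24646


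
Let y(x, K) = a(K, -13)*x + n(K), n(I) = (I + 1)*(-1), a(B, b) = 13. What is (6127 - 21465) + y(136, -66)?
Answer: -13505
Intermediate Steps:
n(I) = -1 - I (n(I) = (1 + I)*(-1) = -1 - I)
y(x, K) = -1 - K + 13*x (y(x, K) = 13*x + (-1 - K) = -1 - K + 13*x)
(6127 - 21465) + y(136, -66) = (6127 - 21465) + (-1 - 1*(-66) + 13*136) = -15338 + (-1 + 66 + 1768) = -15338 + 1833 = -13505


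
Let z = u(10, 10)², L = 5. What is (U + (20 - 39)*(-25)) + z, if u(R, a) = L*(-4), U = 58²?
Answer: 4239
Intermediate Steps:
U = 3364
u(R, a) = -20 (u(R, a) = 5*(-4) = -20)
z = 400 (z = (-20)² = 400)
(U + (20 - 39)*(-25)) + z = (3364 + (20 - 39)*(-25)) + 400 = (3364 - 19*(-25)) + 400 = (3364 + 475) + 400 = 3839 + 400 = 4239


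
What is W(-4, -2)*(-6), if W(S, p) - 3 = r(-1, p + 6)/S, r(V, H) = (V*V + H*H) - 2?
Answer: 9/2 ≈ 4.5000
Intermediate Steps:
r(V, H) = -2 + H**2 + V**2 (r(V, H) = (V**2 + H**2) - 2 = (H**2 + V**2) - 2 = -2 + H**2 + V**2)
W(S, p) = 3 + (-1 + (6 + p)**2)/S (W(S, p) = 3 + (-2 + (p + 6)**2 + (-1)**2)/S = 3 + (-2 + (6 + p)**2 + 1)/S = 3 + (-1 + (6 + p)**2)/S)
W(-4, -2)*(-6) = ((-1 + (6 - 2)**2 + 3*(-4))/(-4))*(-6) = -(-1 + 4**2 - 12)/4*(-6) = -(-1 + 16 - 12)/4*(-6) = -1/4*3*(-6) = -3/4*(-6) = 9/2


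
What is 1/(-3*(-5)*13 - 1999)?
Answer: -1/1804 ≈ -0.00055432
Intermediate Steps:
1/(-3*(-5)*13 - 1999) = 1/(15*13 - 1999) = 1/(195 - 1999) = 1/(-1804) = -1/1804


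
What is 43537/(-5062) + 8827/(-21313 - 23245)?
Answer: -496150980/56388149 ≈ -8.7989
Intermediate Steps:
43537/(-5062) + 8827/(-21313 - 23245) = 43537*(-1/5062) + 8827/(-44558) = -43537/5062 + 8827*(-1/44558) = -43537/5062 - 8827/44558 = -496150980/56388149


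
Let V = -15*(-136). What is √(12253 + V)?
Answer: √14293 ≈ 119.55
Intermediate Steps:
V = 2040
√(12253 + V) = √(12253 + 2040) = √14293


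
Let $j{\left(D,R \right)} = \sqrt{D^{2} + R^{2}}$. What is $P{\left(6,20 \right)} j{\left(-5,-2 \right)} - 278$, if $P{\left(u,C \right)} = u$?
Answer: $-278 + 6 \sqrt{29} \approx -245.69$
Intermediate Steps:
$P{\left(6,20 \right)} j{\left(-5,-2 \right)} - 278 = 6 \sqrt{\left(-5\right)^{2} + \left(-2\right)^{2}} - 278 = 6 \sqrt{25 + 4} - 278 = 6 \sqrt{29} - 278 = -278 + 6 \sqrt{29}$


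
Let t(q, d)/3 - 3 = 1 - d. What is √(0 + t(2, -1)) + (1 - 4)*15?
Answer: -45 + √15 ≈ -41.127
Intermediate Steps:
t(q, d) = 12 - 3*d (t(q, d) = 9 + 3*(1 - d) = 9 + (3 - 3*d) = 12 - 3*d)
√(0 + t(2, -1)) + (1 - 4)*15 = √(0 + (12 - 3*(-1))) + (1 - 4)*15 = √(0 + (12 + 3)) - 3*15 = √(0 + 15) - 45 = √15 - 45 = -45 + √15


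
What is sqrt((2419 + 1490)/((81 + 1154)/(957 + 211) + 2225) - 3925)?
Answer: I*sqrt(50135809723645)/113045 ≈ 62.636*I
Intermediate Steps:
sqrt((2419 + 1490)/((81 + 1154)/(957 + 211) + 2225) - 3925) = sqrt(3909/(1235/1168 + 2225) - 3925) = sqrt(3909/(2600035/1168) - 3925) = sqrt(3909*(1168/2600035) - 3925) = sqrt(4565712/2600035 - 3925) = sqrt(-10200571663/2600035) = I*sqrt(50135809723645)/113045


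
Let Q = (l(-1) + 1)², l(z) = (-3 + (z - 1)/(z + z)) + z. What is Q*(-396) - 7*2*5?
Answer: -1654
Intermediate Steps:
l(z) = -3 + z + (-1 + z)/(2*z) (l(z) = (-3 + (-1 + z)/((2*z))) + z = (-3 + (-1 + z)*(1/(2*z))) + z = (-3 + (-1 + z)/(2*z)) + z = -3 + z + (-1 + z)/(2*z))
Q = 4 (Q = ((-5/2 - 1 - ½/(-1)) + 1)² = ((-5/2 - 1 - ½*(-1)) + 1)² = ((-5/2 - 1 + ½) + 1)² = (-3 + 1)² = (-2)² = 4)
Q*(-396) - 7*2*5 = 4*(-396) - 7*2*5 = -1584 - 14*5 = -1584 - 70 = -1654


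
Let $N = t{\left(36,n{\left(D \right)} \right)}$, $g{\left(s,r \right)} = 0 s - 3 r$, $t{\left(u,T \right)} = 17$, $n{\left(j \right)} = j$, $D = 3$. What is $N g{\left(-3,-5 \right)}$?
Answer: $255$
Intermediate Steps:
$g{\left(s,r \right)} = - 3 r$ ($g{\left(s,r \right)} = 0 - 3 r = - 3 r$)
$N = 17$
$N g{\left(-3,-5 \right)} = 17 \left(\left(-3\right) \left(-5\right)\right) = 17 \cdot 15 = 255$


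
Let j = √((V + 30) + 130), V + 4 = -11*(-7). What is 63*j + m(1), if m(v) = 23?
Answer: 23 + 63*√233 ≈ 984.65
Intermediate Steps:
V = 73 (V = -4 - 11*(-7) = -4 + 77 = 73)
j = √233 (j = √((73 + 30) + 130) = √(103 + 130) = √233 ≈ 15.264)
63*j + m(1) = 63*√233 + 23 = 23 + 63*√233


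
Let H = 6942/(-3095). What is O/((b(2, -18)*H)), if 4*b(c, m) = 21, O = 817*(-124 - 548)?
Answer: 161831360/3471 ≈ 46624.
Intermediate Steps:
O = -549024 (O = 817*(-672) = -549024)
b(c, m) = 21/4 (b(c, m) = (¼)*21 = 21/4)
H = -6942/3095 (H = 6942*(-1/3095) = -6942/3095 ≈ -2.2430)
O/((b(2, -18)*H)) = -549024/((21/4)*(-6942/3095)) = -549024/(-72891/6190) = -549024*(-6190/72891) = 161831360/3471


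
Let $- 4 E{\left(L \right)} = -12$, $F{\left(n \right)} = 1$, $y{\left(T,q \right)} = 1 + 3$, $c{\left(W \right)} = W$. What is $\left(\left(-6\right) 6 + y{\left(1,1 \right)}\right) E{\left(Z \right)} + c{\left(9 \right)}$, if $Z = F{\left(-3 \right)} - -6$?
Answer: $-87$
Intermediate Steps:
$y{\left(T,q \right)} = 4$
$Z = 7$ ($Z = 1 - -6 = 1 + 6 = 7$)
$E{\left(L \right)} = 3$ ($E{\left(L \right)} = \left(- \frac{1}{4}\right) \left(-12\right) = 3$)
$\left(\left(-6\right) 6 + y{\left(1,1 \right)}\right) E{\left(Z \right)} + c{\left(9 \right)} = \left(\left(-6\right) 6 + 4\right) 3 + 9 = \left(-36 + 4\right) 3 + 9 = \left(-32\right) 3 + 9 = -96 + 9 = -87$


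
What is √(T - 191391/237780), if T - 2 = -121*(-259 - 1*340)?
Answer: √113832820911345/39630 ≈ 269.22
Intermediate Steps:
T = 72481 (T = 2 - 121*(-259 - 1*340) = 2 - 121*(-259 - 340) = 2 - 121*(-599) = 2 + 72479 = 72481)
√(T - 191391/237780) = √(72481 - 191391/237780) = √(72481 - 191391*1/237780) = √(72481 - 63797/79260) = √(5744780263/79260) = √113832820911345/39630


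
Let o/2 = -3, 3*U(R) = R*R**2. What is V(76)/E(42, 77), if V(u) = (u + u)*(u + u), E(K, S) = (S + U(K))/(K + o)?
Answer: 831744/24773 ≈ 33.575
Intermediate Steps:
U(R) = R**3/3 (U(R) = (R*R**2)/3 = R**3/3)
o = -6 (o = 2*(-3) = -6)
E(K, S) = (S + K**3/3)/(-6 + K) (E(K, S) = (S + K**3/3)/(K - 6) = (S + K**3/3)/(-6 + K))
V(u) = 4*u**2 (V(u) = (2*u)*(2*u) = 4*u**2)
V(76)/E(42, 77) = (4*76**2)/(((77 + (1/3)*42**3)/(-6 + 42))) = (4*5776)/(((77 + (1/3)*74088)/36)) = 23104/(((77 + 24696)/36)) = 23104/(((1/36)*24773)) = 23104/(24773/36) = 23104*(36/24773) = 831744/24773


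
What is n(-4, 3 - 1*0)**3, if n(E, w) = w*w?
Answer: 729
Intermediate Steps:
n(E, w) = w**2
n(-4, 3 - 1*0)**3 = ((3 - 1*0)**2)**3 = ((3 + 0)**2)**3 = (3**2)**3 = 9**3 = 729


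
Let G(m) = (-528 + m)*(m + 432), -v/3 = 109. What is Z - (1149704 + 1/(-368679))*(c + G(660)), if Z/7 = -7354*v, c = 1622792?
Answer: -748947997156937266/368679 ≈ -2.0314e+12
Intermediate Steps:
v = -327 (v = -3*109 = -327)
G(m) = (-528 + m)*(432 + m)
Z = 16833306 (Z = 7*(-7354*(-327)) = 7*2404758 = 16833306)
Z - (1149704 + 1/(-368679))*(c + G(660)) = 16833306 - (1149704 + 1/(-368679))*(1622792 + (-228096 + 660² - 96*660)) = 16833306 - (1149704 - 1/368679)*(1622792 + (-228096 + 435600 - 63360)) = 16833306 - 423871721015*(1622792 + 144144)/368679 = 16833306 - 423871721015*1766936/368679 = 16833306 - 1*748954203243360040/368679 = 16833306 - 748954203243360040/368679 = -748947997156937266/368679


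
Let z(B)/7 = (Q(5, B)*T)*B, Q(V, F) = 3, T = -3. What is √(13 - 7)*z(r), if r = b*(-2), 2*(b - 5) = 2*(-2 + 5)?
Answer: 1008*√6 ≈ 2469.1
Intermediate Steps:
b = 8 (b = 5 + (2*(-2 + 5))/2 = 5 + (2*3)/2 = 5 + (½)*6 = 5 + 3 = 8)
r = -16 (r = 8*(-2) = -16)
z(B) = -63*B (z(B) = 7*((3*(-3))*B) = 7*(-9*B) = -63*B)
√(13 - 7)*z(r) = √(13 - 7)*(-63*(-16)) = √6*1008 = 1008*√6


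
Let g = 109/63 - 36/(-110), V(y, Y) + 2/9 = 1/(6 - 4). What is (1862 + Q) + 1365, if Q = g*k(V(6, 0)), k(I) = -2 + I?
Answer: 201046991/62370 ≈ 3223.5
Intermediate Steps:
V(y, Y) = 5/18 (V(y, Y) = -2/9 + 1/(6 - 4) = -2/9 + 1/2 = -2/9 + ½ = 5/18)
g = 7129/3465 (g = 109*(1/63) - 36*(-1/110) = 109/63 + 18/55 = 7129/3465 ≈ 2.0574)
Q = -220999/62370 (Q = 7129*(-2 + 5/18)/3465 = (7129/3465)*(-31/18) = -220999/62370 ≈ -3.5434)
(1862 + Q) + 1365 = (1862 - 220999/62370) + 1365 = 115911941/62370 + 1365 = 201046991/62370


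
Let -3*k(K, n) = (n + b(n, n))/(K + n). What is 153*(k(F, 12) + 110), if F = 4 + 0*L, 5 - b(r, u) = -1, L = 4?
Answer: 134181/8 ≈ 16773.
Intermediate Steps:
b(r, u) = 6 (b(r, u) = 5 - 1*(-1) = 5 + 1 = 6)
F = 4 (F = 4 + 0*4 = 4 + 0 = 4)
k(K, n) = -(6 + n)/(3*(K + n)) (k(K, n) = -(n + 6)/(3*(K + n)) = -(6 + n)/(3*(K + n)))
153*(k(F, 12) + 110) = 153*((-2 - ⅓*12)/(4 + 12) + 110) = 153*((-2 - 4)/16 + 110) = 153*((1/16)*(-6) + 110) = 153*(-3/8 + 110) = 153*(877/8) = 134181/8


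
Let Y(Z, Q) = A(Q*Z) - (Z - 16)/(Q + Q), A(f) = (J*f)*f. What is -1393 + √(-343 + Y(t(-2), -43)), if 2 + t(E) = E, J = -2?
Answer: -1393 + I*√110036269/43 ≈ -1393.0 + 243.95*I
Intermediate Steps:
t(E) = -2 + E
A(f) = -2*f² (A(f) = (-2*f)*f = -2*f²)
Y(Z, Q) = -2*Q²*Z² - (-16 + Z)/(2*Q) (Y(Z, Q) = -2*Q²*Z² - (Z - 16)/(Q + Q) = -2*Q²*Z² - (-16 + Z)/(2*Q))
-1393 + √(-343 + Y(t(-2), -43)) = -1393 + √(-343 + (½)*(16 - (-2 - 2) - 4*(-43)³*(-2 - 2)²)/(-43)) = -1393 + √(-343 + (½)*(-1/43)*(16 - 1*(-4) - 4*(-79507)*(-4)²)) = -1393 + √(-343 + (½)*(-1/43)*(16 + 4 - 4*(-79507)*16)) = -1393 + √(-343 + (½)*(-1/43)*(16 + 4 + 5088448)) = -1393 + √(-343 + (½)*(-1/43)*5088468) = -1393 + √(-343 - 2544234/43) = -1393 + √(-2558983/43) = -1393 + I*√110036269/43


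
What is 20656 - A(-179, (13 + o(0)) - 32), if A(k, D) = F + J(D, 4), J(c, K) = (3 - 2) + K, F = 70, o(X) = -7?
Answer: 20581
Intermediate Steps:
J(c, K) = 1 + K
A(k, D) = 75 (A(k, D) = 70 + (1 + 4) = 70 + 5 = 75)
20656 - A(-179, (13 + o(0)) - 32) = 20656 - 1*75 = 20656 - 75 = 20581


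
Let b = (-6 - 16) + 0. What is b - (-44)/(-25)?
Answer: -594/25 ≈ -23.760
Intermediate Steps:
b = -22 (b = -22 + 0 = -22)
b - (-44)/(-25) = -22 - (-44)/(-25) = -22 - (-44)*(-1)/25 = -22 - 2*22/25 = -22 - 44/25 = -594/25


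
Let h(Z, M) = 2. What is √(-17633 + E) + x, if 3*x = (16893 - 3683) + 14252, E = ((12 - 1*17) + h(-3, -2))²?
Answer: 9154 + 2*I*√4406 ≈ 9154.0 + 132.76*I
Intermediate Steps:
E = 9 (E = ((12 - 1*17) + 2)² = ((12 - 17) + 2)² = (-5 + 2)² = (-3)² = 9)
x = 9154 (x = ((16893 - 3683) + 14252)/3 = (13210 + 14252)/3 = (⅓)*27462 = 9154)
√(-17633 + E) + x = √(-17633 + 9) + 9154 = √(-17624) + 9154 = 2*I*√4406 + 9154 = 9154 + 2*I*√4406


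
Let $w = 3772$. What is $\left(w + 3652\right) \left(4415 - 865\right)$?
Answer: $26355200$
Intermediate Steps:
$\left(w + 3652\right) \left(4415 - 865\right) = \left(3772 + 3652\right) \left(4415 - 865\right) = 7424 \cdot 3550 = 26355200$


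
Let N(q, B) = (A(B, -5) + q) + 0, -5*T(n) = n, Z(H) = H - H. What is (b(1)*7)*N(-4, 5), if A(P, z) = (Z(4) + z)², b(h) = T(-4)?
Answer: 588/5 ≈ 117.60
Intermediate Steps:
Z(H) = 0
T(n) = -n/5
b(h) = ⅘ (b(h) = -⅕*(-4) = ⅘)
A(P, z) = z² (A(P, z) = (0 + z)² = z²)
N(q, B) = 25 + q (N(q, B) = ((-5)² + q) + 0 = (25 + q) + 0 = 25 + q)
(b(1)*7)*N(-4, 5) = ((⅘)*7)*(25 - 4) = (28/5)*21 = 588/5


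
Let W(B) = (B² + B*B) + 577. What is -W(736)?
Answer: -1083969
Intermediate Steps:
W(B) = 577 + 2*B² (W(B) = (B² + B²) + 577 = 2*B² + 577 = 577 + 2*B²)
-W(736) = -(577 + 2*736²) = -(577 + 2*541696) = -(577 + 1083392) = -1*1083969 = -1083969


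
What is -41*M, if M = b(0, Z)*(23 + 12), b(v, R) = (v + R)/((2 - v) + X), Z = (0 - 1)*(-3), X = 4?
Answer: -1435/2 ≈ -717.50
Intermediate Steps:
Z = 3 (Z = -1*(-3) = 3)
b(v, R) = (R + v)/(6 - v) (b(v, R) = (v + R)/((2 - v) + 4) = (R + v)/(6 - v))
M = 35/2 (M = ((3 + 0)/(6 - 1*0))*(23 + 12) = (3/(6 + 0))*35 = (3/6)*35 = ((⅙)*3)*35 = (½)*35 = 35/2 ≈ 17.500)
-41*M = -41*35/2 = -1435/2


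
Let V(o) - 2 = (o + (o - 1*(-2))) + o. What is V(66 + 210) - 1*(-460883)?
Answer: 461715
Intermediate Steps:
V(o) = 4 + 3*o (V(o) = 2 + ((o + (o - 1*(-2))) + o) = 2 + ((o + (o + 2)) + o) = 2 + ((o + (2 + o)) + o) = 2 + ((2 + 2*o) + o) = 2 + (2 + 3*o) = 4 + 3*o)
V(66 + 210) - 1*(-460883) = (4 + 3*(66 + 210)) - 1*(-460883) = (4 + 3*276) + 460883 = (4 + 828) + 460883 = 832 + 460883 = 461715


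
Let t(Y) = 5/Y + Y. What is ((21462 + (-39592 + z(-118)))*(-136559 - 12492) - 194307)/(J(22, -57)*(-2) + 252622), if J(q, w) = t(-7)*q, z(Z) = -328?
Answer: 19256923357/1770730 ≈ 10875.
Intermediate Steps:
t(Y) = Y + 5/Y
J(q, w) = -54*q/7 (J(q, w) = (-7 + 5/(-7))*q = (-7 + 5*(-⅐))*q = (-7 - 5/7)*q = -54*q/7)
((21462 + (-39592 + z(-118)))*(-136559 - 12492) - 194307)/(J(22, -57)*(-2) + 252622) = ((21462 + (-39592 - 328))*(-136559 - 12492) - 194307)/(-54/7*22*(-2) + 252622) = ((21462 - 39920)*(-149051) - 194307)/(-1188/7*(-2) + 252622) = (-18458*(-149051) - 194307)/(2376/7 + 252622) = (2751183358 - 194307)/(1770730/7) = 2750989051*(7/1770730) = 19256923357/1770730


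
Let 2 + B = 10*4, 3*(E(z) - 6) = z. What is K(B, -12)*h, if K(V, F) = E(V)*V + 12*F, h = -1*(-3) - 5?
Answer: -3392/3 ≈ -1130.7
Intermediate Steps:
E(z) = 6 + z/3
B = 38 (B = -2 + 10*4 = -2 + 40 = 38)
h = -2 (h = 3 - 5 = -2)
K(V, F) = 12*F + V*(6 + V/3) (K(V, F) = (6 + V/3)*V + 12*F = V*(6 + V/3) + 12*F = 12*F + V*(6 + V/3))
K(B, -12)*h = (12*(-12) + (⅓)*38*(18 + 38))*(-2) = (-144 + (⅓)*38*56)*(-2) = (-144 + 2128/3)*(-2) = (1696/3)*(-2) = -3392/3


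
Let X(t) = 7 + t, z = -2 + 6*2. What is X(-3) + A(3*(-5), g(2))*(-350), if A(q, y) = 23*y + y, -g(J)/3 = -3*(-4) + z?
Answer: 554404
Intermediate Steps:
z = 10 (z = -2 + 12 = 10)
g(J) = -66 (g(J) = -3*(-3*(-4) + 10) = -3*(12 + 10) = -3*22 = -66)
A(q, y) = 24*y
X(-3) + A(3*(-5), g(2))*(-350) = (7 - 3) + (24*(-66))*(-350) = 4 - 1584*(-350) = 4 + 554400 = 554404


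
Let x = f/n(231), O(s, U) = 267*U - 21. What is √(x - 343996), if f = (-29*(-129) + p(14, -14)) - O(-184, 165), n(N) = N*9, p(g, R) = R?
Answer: I*√165213045921/693 ≈ 586.53*I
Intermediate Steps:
O(s, U) = -21 + 267*U
n(N) = 9*N
f = -40307 (f = (-29*(-129) - 14) - (-21 + 267*165) = (3741 - 14) - (-21 + 44055) = 3727 - 1*44034 = 3727 - 44034 = -40307)
x = -40307/2079 (x = -40307/(9*231) = -40307/2079 ≈ -19.388)
√(x - 343996) = √(-40307/2079 - 343996) = √(-715207991/2079) = I*√165213045921/693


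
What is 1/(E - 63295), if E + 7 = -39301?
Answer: -1/102603 ≈ -9.7463e-6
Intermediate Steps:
E = -39308 (E = -7 - 39301 = -39308)
1/(E - 63295) = 1/(-39308 - 63295) = 1/(-102603) = -1/102603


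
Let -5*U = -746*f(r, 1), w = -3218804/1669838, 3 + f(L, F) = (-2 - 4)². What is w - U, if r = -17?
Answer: -20562082952/4174595 ≈ -4925.5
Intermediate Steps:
f(L, F) = 33 (f(L, F) = -3 + (-2 - 4)² = -3 + (-6)² = -3 + 36 = 33)
w = -1609402/834919 (w = -3218804*1/1669838 = -1609402/834919 ≈ -1.9276)
U = 24618/5 (U = -(-746)*33/5 = -⅕*(-24618) = 24618/5 ≈ 4923.6)
w - U = -1609402/834919 - 1*24618/5 = -1609402/834919 - 24618/5 = -20562082952/4174595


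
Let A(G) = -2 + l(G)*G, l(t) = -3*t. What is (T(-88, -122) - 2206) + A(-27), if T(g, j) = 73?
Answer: -4322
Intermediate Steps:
A(G) = -2 - 3*G² (A(G) = -2 + (-3*G)*G = -2 - 3*G²)
(T(-88, -122) - 2206) + A(-27) = (73 - 2206) + (-2 - 3*(-27)²) = -2133 + (-2 - 3*729) = -2133 + (-2 - 2187) = -2133 - 2189 = -4322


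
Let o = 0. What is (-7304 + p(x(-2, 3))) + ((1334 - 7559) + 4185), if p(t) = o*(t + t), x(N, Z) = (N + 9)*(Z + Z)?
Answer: -9344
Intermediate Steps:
x(N, Z) = 2*Z*(9 + N) (x(N, Z) = (9 + N)*(2*Z) = 2*Z*(9 + N))
p(t) = 0 (p(t) = 0*(t + t) = 0*(2*t) = 0)
(-7304 + p(x(-2, 3))) + ((1334 - 7559) + 4185) = (-7304 + 0) + ((1334 - 7559) + 4185) = -7304 + (-6225 + 4185) = -7304 - 2040 = -9344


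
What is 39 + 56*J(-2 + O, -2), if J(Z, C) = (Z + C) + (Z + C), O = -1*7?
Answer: -1193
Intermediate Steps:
O = -7
J(Z, C) = 2*C + 2*Z (J(Z, C) = (C + Z) + (C + Z) = 2*C + 2*Z)
39 + 56*J(-2 + O, -2) = 39 + 56*(2*(-2) + 2*(-2 - 7)) = 39 + 56*(-4 + 2*(-9)) = 39 + 56*(-4 - 18) = 39 + 56*(-22) = 39 - 1232 = -1193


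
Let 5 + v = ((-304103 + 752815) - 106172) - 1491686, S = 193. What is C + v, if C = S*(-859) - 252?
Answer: -1315190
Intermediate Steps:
C = -166039 (C = 193*(-859) - 252 = -165787 - 252 = -166039)
v = -1149151 (v = -5 + (((-304103 + 752815) - 106172) - 1491686) = -5 + ((448712 - 106172) - 1491686) = -5 + (342540 - 1491686) = -5 - 1149146 = -1149151)
C + v = -166039 - 1149151 = -1315190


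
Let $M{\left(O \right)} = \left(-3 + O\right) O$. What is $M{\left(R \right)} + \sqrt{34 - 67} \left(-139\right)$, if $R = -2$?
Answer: $10 - 139 i \sqrt{33} \approx 10.0 - 798.49 i$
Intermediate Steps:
$M{\left(O \right)} = O \left(-3 + O\right)$
$M{\left(R \right)} + \sqrt{34 - 67} \left(-139\right) = - 2 \left(-3 - 2\right) + \sqrt{34 - 67} \left(-139\right) = \left(-2\right) \left(-5\right) + \sqrt{-33} \left(-139\right) = 10 + i \sqrt{33} \left(-139\right) = 10 - 139 i \sqrt{33}$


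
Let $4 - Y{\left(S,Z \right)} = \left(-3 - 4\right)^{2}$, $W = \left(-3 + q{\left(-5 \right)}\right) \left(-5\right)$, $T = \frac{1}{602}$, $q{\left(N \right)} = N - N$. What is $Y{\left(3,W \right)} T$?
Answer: $- \frac{45}{602} \approx -0.074751$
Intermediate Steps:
$q{\left(N \right)} = 0$
$T = \frac{1}{602} \approx 0.0016611$
$W = 15$ ($W = \left(-3 + 0\right) \left(-5\right) = \left(-3\right) \left(-5\right) = 15$)
$Y{\left(S,Z \right)} = -45$ ($Y{\left(S,Z \right)} = 4 - \left(-3 - 4\right)^{2} = 4 - \left(-7\right)^{2} = 4 - 49 = -45$)
$Y{\left(3,W \right)} T = \left(-45\right) \frac{1}{602} = - \frac{45}{602}$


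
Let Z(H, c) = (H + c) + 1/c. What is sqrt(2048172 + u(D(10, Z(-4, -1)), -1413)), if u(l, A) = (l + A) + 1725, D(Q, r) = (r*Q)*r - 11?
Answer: sqrt(2048833) ≈ 1431.4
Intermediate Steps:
Z(H, c) = H + c + 1/c
D(Q, r) = -11 + Q*r**2 (D(Q, r) = (Q*r)*r - 11 = Q*r**2 - 11 = -11 + Q*r**2)
u(l, A) = 1725 + A + l (u(l, A) = (A + l) + 1725 = 1725 + A + l)
sqrt(2048172 + u(D(10, Z(-4, -1)), -1413)) = sqrt(2048172 + (1725 - 1413 + (-11 + 10*(-4 - 1 + 1/(-1))**2))) = sqrt(2048172 + (1725 - 1413 + (-11 + 10*(-4 - 1 - 1)**2))) = sqrt(2048172 + (1725 - 1413 + (-11 + 10*(-6)**2))) = sqrt(2048172 + (1725 - 1413 + (-11 + 10*36))) = sqrt(2048172 + (1725 - 1413 + (-11 + 360))) = sqrt(2048172 + (1725 - 1413 + 349)) = sqrt(2048172 + 661) = sqrt(2048833)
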